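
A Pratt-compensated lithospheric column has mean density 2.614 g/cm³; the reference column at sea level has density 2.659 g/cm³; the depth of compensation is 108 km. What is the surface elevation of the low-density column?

ρ_ref D = ρ (D + h) → h = D (ρ_ref − ρ)/ρ.
h = 108 km × (2.659 − 2.614)/2.614 = 1.86 km.

1.86 km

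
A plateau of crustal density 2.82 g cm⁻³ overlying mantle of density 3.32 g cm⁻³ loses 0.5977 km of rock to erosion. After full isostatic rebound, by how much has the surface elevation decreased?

Rebound u = e ρ_c/ρ_m = 0.5977 km × 2.82/3.32 = 0.5077 km.
Net surface drop = e − u = 0.5977 km − 0.5077 km = e (ρ_m − ρ_c)/ρ_m = 0.09 km.

0.09 km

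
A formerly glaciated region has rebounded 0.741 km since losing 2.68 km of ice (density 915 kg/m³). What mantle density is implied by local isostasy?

3310 kg/m³

ρ_m = ρ_ice t / u = 915 × 2.68 km/0.741 km = 3310 kg/m³.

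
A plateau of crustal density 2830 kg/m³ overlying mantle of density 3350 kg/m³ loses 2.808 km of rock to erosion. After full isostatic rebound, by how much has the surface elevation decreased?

Rebound u = e ρ_c/ρ_m = 2.808 km × 2830/3350 = 2.372 km.
Net surface drop = e − u = 2.808 km − 2.372 km = e (ρ_m − ρ_c)/ρ_m = 0.436 km.

0.436 km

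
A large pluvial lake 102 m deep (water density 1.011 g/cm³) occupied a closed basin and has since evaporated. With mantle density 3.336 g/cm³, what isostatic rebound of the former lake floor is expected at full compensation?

u = d ρ_w/ρ_m = 102 m × 1.011/3.336 = 30.9 m.

30.9 m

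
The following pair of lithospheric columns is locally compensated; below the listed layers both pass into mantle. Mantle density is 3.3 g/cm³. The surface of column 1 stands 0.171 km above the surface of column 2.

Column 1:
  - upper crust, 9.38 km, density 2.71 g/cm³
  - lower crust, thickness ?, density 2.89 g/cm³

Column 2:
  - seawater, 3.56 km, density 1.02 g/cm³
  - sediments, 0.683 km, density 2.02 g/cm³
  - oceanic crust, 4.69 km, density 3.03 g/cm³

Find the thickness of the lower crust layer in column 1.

12.9 km

Take the compensation level at the base of the deeper column (depth z_c below the surface of column 1) and equate Σ ρ_i t_i down to z_c; mantle fills any gap and the z_c terms cancel.
Column 1: 9.38×2.71 + x×2.89 + (z_c − 9.38 − x)×3.3
Column 2: 0.171×0 + 3.56×1.02 + 0.683×2.02 + 4.69×3.03 + (z_c − 0.171 − 8.933)×3.3
The z_c×3.3 term appears on both sides and cancels. Collect the known terms of each column as K = Σ(ρt)_known − 3.3 × (depth of known layers): K_1 = 25.4198 − 3.3×9.38 = −5.5342; K_2 = 19.22156 − 3.3×(0.171 + 8.933) = −10.82164.
Balance: K_1 − x×(3.3 − 2.89) = K_2, so x = (K_1 − K_2)/(3.3 − 2.89) = 5.28744/0.41 = 12.9 km.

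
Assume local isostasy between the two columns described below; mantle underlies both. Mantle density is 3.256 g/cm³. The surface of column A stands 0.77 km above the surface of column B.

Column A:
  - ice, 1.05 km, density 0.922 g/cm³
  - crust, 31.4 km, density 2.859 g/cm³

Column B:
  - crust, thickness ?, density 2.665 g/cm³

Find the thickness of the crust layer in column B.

21 km

Take the compensation level at the base of the deeper column (depth z_c below the surface of column A) and equate Σ ρ_i t_i down to z_c; mantle fills any gap and the z_c terms cancel.
Column A: 1.05×0.922 + 31.4×2.859 + (z_c − 32.45)×3.256
Column B: 0.77×0 + x×2.665 + (z_c − 0.77 − 0 − x)×3.256
The z_c×3.256 term appears on both sides and cancels. Collect the known terms of each column as K = Σ(ρt)_known − 3.256 × (depth of known layers): K_A = 90.7407 − 3.256×32.45 = −14.9165; K_B = 0 − 3.256×(0.77 + 0) = −2.50712.
Balance: K_A = K_B − x×(3.256 − 2.665), so x = (K_B − K_A)/(3.256 − 2.665) = 12.4094/0.591 = 21 km.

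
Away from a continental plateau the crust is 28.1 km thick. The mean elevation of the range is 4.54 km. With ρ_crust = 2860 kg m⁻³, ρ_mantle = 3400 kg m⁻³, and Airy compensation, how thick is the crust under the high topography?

Root depth r = h ρ_c / (ρ_m − ρ_c) = 4.54 km × 2860 / 540 = 24.05 km.
Total thickness = T + h + r = 28.1 km + 4.54 km + 24.05 km = 56.7 km.

56.7 km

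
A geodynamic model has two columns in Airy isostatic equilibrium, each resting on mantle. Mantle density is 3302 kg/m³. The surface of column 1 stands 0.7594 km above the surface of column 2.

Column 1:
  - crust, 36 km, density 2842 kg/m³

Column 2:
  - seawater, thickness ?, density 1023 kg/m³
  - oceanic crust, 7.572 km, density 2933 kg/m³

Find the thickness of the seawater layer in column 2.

Take the compensation level at the base of the deeper column (depth z_c below the surface of column 1) and equate Σ ρ_i t_i down to z_c; mantle fills any gap and the z_c terms cancel.
Column 1: 36×2842 + (z_c − 36)×3302
Column 2: 0.7594×0 + x×1023 + 7.572×2933 + (z_c − 0.7594 − 7.572 − x)×3302
The z_c×3302 term appears on both sides and cancels. Collect the known terms of each column as K = Σ(ρt)_known − 3302 × (depth of known layers): K_1 = 102312 − 3302×36 = −16560; K_2 = 22208.676 − 3302×(0.7594 + 7.572) = −5301.6068.
Balance: K_1 = K_2 − x×(3302 − 1023), so x = (K_2 − K_1)/(3302 − 1023) = 11258.4/2279 = 4.94 km.

4.94 km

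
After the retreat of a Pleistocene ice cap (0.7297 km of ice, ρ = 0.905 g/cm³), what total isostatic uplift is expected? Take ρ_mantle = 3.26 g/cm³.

Removing the load lets mantle flow back in; uplift u satisfies ρ_ice t = ρ_m u.
u = t ρ_ice/ρ_m = 0.7297 km × 0.905/3.26 = 0.203 km.

0.203 km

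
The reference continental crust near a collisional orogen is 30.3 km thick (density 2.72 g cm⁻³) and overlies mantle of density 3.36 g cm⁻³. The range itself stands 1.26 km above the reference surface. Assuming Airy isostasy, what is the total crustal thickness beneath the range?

Root depth r = h ρ_c / (ρ_m − ρ_c) = 1.26 km × 2.72 / 0.64 = 5.355 km.
Total thickness = T + h + r = 30.3 km + 1.26 km + 5.355 km = 36.9 km.

36.9 km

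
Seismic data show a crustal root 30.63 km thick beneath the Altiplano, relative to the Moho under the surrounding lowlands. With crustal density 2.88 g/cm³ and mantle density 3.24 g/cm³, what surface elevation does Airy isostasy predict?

3.83 km

Isostatic balance requires: ρ_c h = (ρ_m − ρ_c) r.
h = r (ρ_m − ρ_c) / ρ_c = 30.63 km × (3.24 − 2.88) / 2.88 = 3.83 km.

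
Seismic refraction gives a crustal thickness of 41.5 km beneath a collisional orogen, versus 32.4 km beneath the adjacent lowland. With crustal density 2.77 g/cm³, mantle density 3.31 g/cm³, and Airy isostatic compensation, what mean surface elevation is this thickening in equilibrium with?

Excess crust Δ = 41.5 km − 32.4 km = 9.1 km, split between elevation h and root r with h + r = Δ.
Airy balance ρ_c h = (ρ_m − ρ_c) r gives r = h ρ_c/(ρ_m − ρ_c), so h (1 + ρ_c/(ρ_m − ρ_c)) = Δ, i.e. h = Δ (ρ_m − ρ_c)/ρ_m.
h = 9.1 km × 0.54/3.31 = 1.48 km.

1.48 km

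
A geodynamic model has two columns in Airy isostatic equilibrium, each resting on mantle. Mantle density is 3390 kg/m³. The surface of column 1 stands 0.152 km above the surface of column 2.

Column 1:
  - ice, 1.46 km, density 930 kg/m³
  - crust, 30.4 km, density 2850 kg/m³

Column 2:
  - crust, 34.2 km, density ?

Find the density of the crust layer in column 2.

Take the compensation level at the base of the deeper column (depth z_c below the surface of column 1) and equate Σ ρ_i t_i down to z_c; mantle fills any gap and the z_c terms cancel.
Column 1: 1.46×930 + 30.4×2850 + (z_c − 31.86)×3390
Column 2: 0.152×0 + 34.2×ρ + (z_c − 0.152 − 34.2)×3390
The z_c×3390 term appears on both sides and cancels. Collect the known terms of each column as K = Σ(ρt)_known − 3390 × (depth of known layers): K_1 = 87997.8 − 3390×31.86 = −20007.6; K_2 = 0 − 3390×(0.152 + 34.2) = −116453.28.
Balance: K_1 = K_2 + 34.2×ρ, so ρ = (K_1 − K_2)/34.2 = 96445.7/34.2 = 2820 kg/m³.

2820 kg/m³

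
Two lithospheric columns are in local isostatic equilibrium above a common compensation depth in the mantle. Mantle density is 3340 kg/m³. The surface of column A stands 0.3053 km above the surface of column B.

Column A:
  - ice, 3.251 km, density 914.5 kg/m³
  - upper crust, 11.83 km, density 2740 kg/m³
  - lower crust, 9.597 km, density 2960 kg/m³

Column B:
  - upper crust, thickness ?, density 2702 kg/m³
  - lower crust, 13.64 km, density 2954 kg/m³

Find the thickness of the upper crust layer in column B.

Take the compensation level at the base of the deeper column (depth z_c below the surface of column A) and equate Σ ρ_i t_i down to z_c; mantle fills any gap and the z_c terms cancel.
Column A: 3.251×914.5 + 11.83×2740 + 9.597×2960 + (z_c − 24.678)×3340
Column B: 0.3053×0 + x×2702 + 13.64×2954 + (z_c − 0.3053 − 13.64 − x)×3340
The z_c×3340 term appears on both sides and cancels. Collect the known terms of each column as K = Σ(ρt)_known − 3340 × (depth of known layers): K_A = 63794.3595 − 3340×24.678 = −18630.1605; K_B = 40292.56 − 3340×(0.3053 + 13.64) = −6284.742.
Balance: K_A = K_B − x×(3340 − 2702), so x = (K_B − K_A)/(3340 − 2702) = 12345.4/638 = 19.4 km.

19.4 km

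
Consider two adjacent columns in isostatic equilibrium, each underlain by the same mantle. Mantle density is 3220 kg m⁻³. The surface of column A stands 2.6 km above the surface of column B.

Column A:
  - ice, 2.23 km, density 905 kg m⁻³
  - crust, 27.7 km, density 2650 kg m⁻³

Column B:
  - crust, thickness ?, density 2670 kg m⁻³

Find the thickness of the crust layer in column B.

22.9 km

Take the compensation level at the base of the deeper column (depth z_c below the surface of column A) and equate Σ ρ_i t_i down to z_c; mantle fills any gap and the z_c terms cancel.
Column A: 2.23×905 + 27.7×2650 + (z_c − 29.93)×3220
Column B: 2.6×0 + x×2670 + (z_c − 2.6 − 0 − x)×3220
The z_c×3220 term appears on both sides and cancels. Collect the known terms of each column as K = Σ(ρt)_known − 3220 × (depth of known layers): K_A = 75423.15 − 3220×29.93 = −20951.45; K_B = 0 − 3220×(2.6 + 0) = −8372.
Balance: K_A = K_B − x×(3220 − 2670), so x = (K_B − K_A)/(3220 − 2670) = 12579.5/550 = 22.9 km.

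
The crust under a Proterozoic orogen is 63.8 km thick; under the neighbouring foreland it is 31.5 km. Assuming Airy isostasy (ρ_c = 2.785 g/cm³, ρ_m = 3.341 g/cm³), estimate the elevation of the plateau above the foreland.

5.38 km

Excess crust Δ = 63.8 km − 31.5 km = 32.3 km, split between elevation h and root r with h + r = Δ.
Airy balance ρ_c h = (ρ_m − ρ_c) r gives r = h ρ_c/(ρ_m − ρ_c), so h (1 + ρ_c/(ρ_m − ρ_c)) = Δ, i.e. h = Δ (ρ_m − ρ_c)/ρ_m.
h = 32.3 km × 0.556/3.341 = 5.38 km.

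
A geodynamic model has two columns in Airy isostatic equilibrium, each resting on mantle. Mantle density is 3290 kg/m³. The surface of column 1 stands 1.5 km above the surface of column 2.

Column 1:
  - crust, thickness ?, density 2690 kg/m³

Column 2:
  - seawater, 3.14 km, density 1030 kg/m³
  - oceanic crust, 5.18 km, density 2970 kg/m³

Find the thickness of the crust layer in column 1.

22.8 km

Take the compensation level at the base of the deeper column (depth z_c below the surface of column 1) and equate Σ ρ_i t_i down to z_c; mantle fills any gap and the z_c terms cancel.
Column 1: x×2690 + (z_c − 0 − x)×3290
Column 2: 1.5×0 + 3.14×1030 + 5.18×2970 + (z_c − 1.5 − 8.32)×3290
The z_c×3290 term appears on both sides and cancels. Collect the known terms of each column as K = Σ(ρt)_known − 3290 × (depth of known layers): K_1 = 0 − 3290×0 = 0; K_2 = 18618.8 − 3290×(1.5 + 8.32) = −13689.
Balance: K_1 − x×(3290 − 2690) = K_2, so x = (K_1 − K_2)/(3290 − 2690) = 13689/600 = 22.8 km.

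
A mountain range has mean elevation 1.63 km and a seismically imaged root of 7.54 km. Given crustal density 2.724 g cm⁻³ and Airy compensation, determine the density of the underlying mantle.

3.31 g cm⁻³

Airy balance: ρ_c h = (ρ_m − ρ_c) r → ρ_m = ρ_c (1 + h/r).
ρ_m = 2.724 × (1 + 1.63 km/7.54 km) = 3.31 g cm⁻³.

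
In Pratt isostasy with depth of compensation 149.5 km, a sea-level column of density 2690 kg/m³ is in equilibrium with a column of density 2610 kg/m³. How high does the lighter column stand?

4.58 km

ρ_ref D = ρ (D + h) → h = D (ρ_ref − ρ)/ρ.
h = 149.5 km × (2690 − 2610)/2610 = 4.58 km.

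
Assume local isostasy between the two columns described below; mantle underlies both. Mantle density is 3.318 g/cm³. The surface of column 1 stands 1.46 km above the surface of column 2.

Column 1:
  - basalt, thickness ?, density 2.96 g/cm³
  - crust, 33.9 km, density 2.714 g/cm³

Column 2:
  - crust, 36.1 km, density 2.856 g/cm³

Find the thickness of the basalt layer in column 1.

Take the compensation level at the base of the deeper column (depth z_c below the surface of column 1) and equate Σ ρ_i t_i down to z_c; mantle fills any gap and the z_c terms cancel.
Column 1: x×2.96 + 33.9×2.714 + (z_c − 33.9 − x)×3.318
Column 2: 1.46×0 + 36.1×2.856 + (z_c − 1.46 − 36.1)×3.318
The z_c×3.318 term appears on both sides and cancels. Collect the known terms of each column as K = Σ(ρt)_known − 3.318 × (depth of known layers): K_1 = 92.0046 − 3.318×33.9 = −20.4756; K_2 = 103.1016 − 3.318×(1.46 + 36.1) = −21.52248.
Balance: K_1 − x×(3.318 − 2.96) = K_2, so x = (K_1 − K_2)/(3.318 − 2.96) = 1.04688/0.358 = 2.92 km.

2.92 km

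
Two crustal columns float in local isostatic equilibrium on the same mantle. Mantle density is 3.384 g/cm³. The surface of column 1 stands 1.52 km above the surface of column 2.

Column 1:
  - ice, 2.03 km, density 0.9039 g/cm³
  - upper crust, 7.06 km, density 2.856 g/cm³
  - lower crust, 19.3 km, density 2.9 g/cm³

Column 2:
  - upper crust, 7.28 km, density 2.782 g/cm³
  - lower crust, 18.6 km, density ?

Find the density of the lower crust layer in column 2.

Take the compensation level at the base of the deeper column (depth z_c below the surface of column 1) and equate Σ ρ_i t_i down to z_c; mantle fills any gap and the z_c terms cancel.
Column 1: 2.03×0.9039 + 7.06×2.856 + 19.3×2.9 + (z_c − 28.39)×3.384
Column 2: 1.52×0 + 7.28×2.782 + 18.6×ρ + (z_c − 1.52 − 25.88)×3.384
The z_c×3.384 term appears on both sides and cancels. Collect the known terms of each column as K = Σ(ρt)_known − 3.384 × (depth of known layers): K_1 = 77.968277 − 3.384×28.39 = −18.103483; K_2 = 20.25296 − 3.384×(1.52 + 25.88) = −72.46864.
Balance: K_1 = K_2 + 18.6×ρ, so ρ = (K_1 − K_2)/18.6 = 54.3652/18.6 = 2.92 g/cm³.

2.92 g/cm³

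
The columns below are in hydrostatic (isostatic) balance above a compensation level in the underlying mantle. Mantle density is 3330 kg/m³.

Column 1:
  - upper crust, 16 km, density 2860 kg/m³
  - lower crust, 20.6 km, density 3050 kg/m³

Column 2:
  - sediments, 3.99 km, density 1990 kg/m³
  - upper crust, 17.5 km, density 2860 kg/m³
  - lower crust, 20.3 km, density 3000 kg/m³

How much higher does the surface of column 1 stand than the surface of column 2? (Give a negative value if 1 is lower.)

For any compensation level in the mantle, the mantle terms cancel and isostasy reduces to e = (Σt_1 − Σt_2) − (Σ(ρt)_1 − Σ(ρt)_2) / ρ_m.
Σt_1 = 36.6 km; Σt_2 = 41.79 km; Σ(ρt)_1 = 108590; Σ(ρt)_2 = 118890.1 (in km·kg/m³).
e = (36.6 − 41.79) − (108590 − 118890.1) / 3330 = −2.1 km.

−2.1 km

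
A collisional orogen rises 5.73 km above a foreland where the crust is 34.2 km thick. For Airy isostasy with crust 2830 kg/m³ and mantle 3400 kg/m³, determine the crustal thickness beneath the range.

Root depth r = h ρ_c / (ρ_m − ρ_c) = 5.73 km × 2830 / 570 = 28.45 km.
Total thickness = T + h + r = 34.2 km + 5.73 km + 28.45 km = 68.4 km.

68.4 km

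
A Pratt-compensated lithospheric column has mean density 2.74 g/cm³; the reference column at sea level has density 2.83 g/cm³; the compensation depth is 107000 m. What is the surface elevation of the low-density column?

3510 m

ρ_ref D = ρ (D + h) → h = D (ρ_ref − ρ)/ρ.
h = 107000 m × (2.83 − 2.74)/2.74 = 3510 m.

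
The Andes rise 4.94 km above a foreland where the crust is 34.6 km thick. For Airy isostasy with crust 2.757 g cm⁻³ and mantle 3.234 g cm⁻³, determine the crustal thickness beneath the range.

68.1 km

Root depth r = h ρ_c / (ρ_m − ρ_c) = 4.94 km × 2.757 / 0.477 = 28.55 km.
Total thickness = T + h + r = 34.6 km + 4.94 km + 28.55 km = 68.1 km.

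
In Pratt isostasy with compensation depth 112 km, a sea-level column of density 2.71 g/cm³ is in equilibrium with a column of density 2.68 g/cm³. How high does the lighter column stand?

ρ_ref D = ρ (D + h) → h = D (ρ_ref − ρ)/ρ.
h = 112 km × (2.71 − 2.68)/2.68 = 1.25 km.

1.25 km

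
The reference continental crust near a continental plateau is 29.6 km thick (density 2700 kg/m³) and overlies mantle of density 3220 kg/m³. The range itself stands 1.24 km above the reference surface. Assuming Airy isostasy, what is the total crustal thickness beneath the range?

37.3 km

Root depth r = h ρ_c / (ρ_m − ρ_c) = 1.24 km × 2700 / 520 = 6.438 km.
Total thickness = T + h + r = 29.6 km + 1.24 km + 6.438 km = 37.3 km.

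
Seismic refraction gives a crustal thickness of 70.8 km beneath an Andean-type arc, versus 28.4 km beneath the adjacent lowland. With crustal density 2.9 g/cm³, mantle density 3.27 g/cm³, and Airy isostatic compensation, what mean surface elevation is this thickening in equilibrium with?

Excess crust Δ = 70.8 km − 28.4 km = 42.4 km, split between elevation h and root r with h + r = Δ.
Airy balance ρ_c h = (ρ_m − ρ_c) r gives r = h ρ_c/(ρ_m − ρ_c), so h (1 + ρ_c/(ρ_m − ρ_c)) = Δ, i.e. h = Δ (ρ_m − ρ_c)/ρ_m.
h = 42.4 km × 0.37/3.27 = 4.8 km.

4.8 km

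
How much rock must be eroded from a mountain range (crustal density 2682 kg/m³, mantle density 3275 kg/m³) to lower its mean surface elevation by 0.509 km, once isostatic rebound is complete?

2.81 km

Net drop Δ = e − u = e − e ρ_c/ρ_m = e (ρ_m − ρ_c)/ρ_m.
e = Δ ρ_m/(ρ_m − ρ_c) = 0.509 km × 3275/593 = 2.81 km.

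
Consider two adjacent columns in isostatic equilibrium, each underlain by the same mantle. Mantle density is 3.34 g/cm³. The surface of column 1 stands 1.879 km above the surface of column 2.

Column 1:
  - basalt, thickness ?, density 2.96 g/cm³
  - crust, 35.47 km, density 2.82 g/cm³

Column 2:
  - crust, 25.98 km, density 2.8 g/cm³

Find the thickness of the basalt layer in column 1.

4.9 km

Take the compensation level at the base of the deeper column (depth z_c below the surface of column 1) and equate Σ ρ_i t_i down to z_c; mantle fills any gap and the z_c terms cancel.
Column 1: x×2.96 + 35.47×2.82 + (z_c − 35.47 − x)×3.34
Column 2: 1.879×0 + 25.98×2.8 + (z_c − 1.879 − 25.98)×3.34
The z_c×3.34 term appears on both sides and cancels. Collect the known terms of each column as K = Σ(ρt)_known − 3.34 × (depth of known layers): K_1 = 100.0254 − 3.34×35.47 = −18.4444; K_2 = 72.744 − 3.34×(1.879 + 25.98) = −20.30506.
Balance: K_1 − x×(3.34 − 2.96) = K_2, so x = (K_1 − K_2)/(3.34 − 2.96) = 1.86066/0.38 = 4.9 km.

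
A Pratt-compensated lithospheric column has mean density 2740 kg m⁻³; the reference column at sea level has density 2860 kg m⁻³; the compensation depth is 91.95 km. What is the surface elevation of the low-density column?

ρ_ref D = ρ (D + h) → h = D (ρ_ref − ρ)/ρ.
h = 91.95 km × (2860 − 2740)/2740 = 4.03 km.

4.03 km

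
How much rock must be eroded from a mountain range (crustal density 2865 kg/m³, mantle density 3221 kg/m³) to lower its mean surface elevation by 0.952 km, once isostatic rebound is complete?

8.61 km

Net drop Δ = e − u = e − e ρ_c/ρ_m = e (ρ_m − ρ_c)/ρ_m.
e = Δ ρ_m/(ρ_m − ρ_c) = 0.952 km × 3221/356 = 8.61 km.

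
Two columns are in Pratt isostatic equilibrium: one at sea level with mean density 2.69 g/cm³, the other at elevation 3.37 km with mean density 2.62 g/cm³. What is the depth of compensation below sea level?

126 km

ρ_ref D = ρ (D + h) → D (ρ_ref − ρ) = ρ h.
D = ρ h/(ρ_ref − ρ) = 2.62 × 3.37 km/(2.69 − 2.62) = 126 km.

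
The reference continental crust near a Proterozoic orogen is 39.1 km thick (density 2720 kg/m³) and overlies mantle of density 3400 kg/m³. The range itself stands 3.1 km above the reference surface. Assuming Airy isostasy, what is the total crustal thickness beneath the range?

54.6 km

Root depth r = h ρ_c / (ρ_m − ρ_c) = 3.1 km × 2720 / 680 = 12.4 km.
Total thickness = T + h + r = 39.1 km + 3.1 km + 12.4 km = 54.6 km.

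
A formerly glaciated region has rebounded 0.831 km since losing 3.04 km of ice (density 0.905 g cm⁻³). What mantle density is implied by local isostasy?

3.31 g cm⁻³

ρ_m = ρ_ice t / u = 0.905 × 3.04 km/0.831 km = 3.31 g cm⁻³.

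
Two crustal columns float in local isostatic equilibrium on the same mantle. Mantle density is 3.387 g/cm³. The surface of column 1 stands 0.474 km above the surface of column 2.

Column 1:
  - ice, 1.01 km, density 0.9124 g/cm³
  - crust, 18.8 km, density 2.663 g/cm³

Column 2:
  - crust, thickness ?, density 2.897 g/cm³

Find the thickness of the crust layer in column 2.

Take the compensation level at the base of the deeper column (depth z_c below the surface of column 1) and equate Σ ρ_i t_i down to z_c; mantle fills any gap and the z_c terms cancel.
Column 1: 1.01×0.9124 + 18.8×2.663 + (z_c − 19.81)×3.387
Column 2: 0.474×0 + x×2.897 + (z_c − 0.474 − 0 − x)×3.387
The z_c×3.387 term appears on both sides and cancels. Collect the known terms of each column as K = Σ(ρt)_known − 3.387 × (depth of known layers): K_1 = 50.985924 − 3.387×19.81 = −16.110546; K_2 = 0 − 3.387×(0.474 + 0) = −1.605438.
Balance: K_1 = K_2 − x×(3.387 − 2.897), so x = (K_2 − K_1)/(3.387 − 2.897) = 14.5051/0.49 = 29.6 km.

29.6 km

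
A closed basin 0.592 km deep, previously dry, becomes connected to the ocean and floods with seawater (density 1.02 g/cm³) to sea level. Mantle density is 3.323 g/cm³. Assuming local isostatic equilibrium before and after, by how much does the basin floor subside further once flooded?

0.262 km

After flooding the water column is d + s deep. Its weight must equal the weight of mantle displaced by the extra subsidence s: (d + s) ρ_w = s ρ_m.
s = d ρ_w / (ρ_m − ρ_w) = 0.592 km × 1.02/(3.323 − 1.02) = 0.262 km.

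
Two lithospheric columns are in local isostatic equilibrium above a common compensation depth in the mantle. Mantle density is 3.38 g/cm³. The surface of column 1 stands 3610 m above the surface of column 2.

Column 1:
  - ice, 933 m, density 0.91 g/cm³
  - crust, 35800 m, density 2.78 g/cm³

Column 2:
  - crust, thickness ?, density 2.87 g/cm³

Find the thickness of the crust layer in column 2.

22700 m

Take the compensation level at the base of the deeper column (depth z_c below the surface of column 1) and equate Σ ρ_i t_i down to z_c; mantle fills any gap and the z_c terms cancel.
Column 1: 933×0.91 + 35800×2.78 + (z_c − 36733)×3.38
Column 2: 3610×0 + x×2.87 + (z_c − 3610 − 0 − x)×3.38
The z_c×3.38 term appears on both sides and cancels. Collect the known terms of each column as K = Σ(ρt)_known − 3.38 × (depth of known layers): K_1 = 100373.03 − 3.38×36733 = −23784.51; K_2 = 0 − 3.38×(3610 + 0) = −12201.8.
Balance: K_1 = K_2 − x×(3.38 − 2.87), so x = (K_2 − K_1)/(3.38 − 2.87) = 11582.7/0.51 = 22700 m.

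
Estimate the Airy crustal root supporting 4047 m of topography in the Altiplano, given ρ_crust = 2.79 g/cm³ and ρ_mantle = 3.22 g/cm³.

In Airy isostatic equilibrium: the weight of the topography is balanced by the buoyancy of the root, ρ_c h = (ρ_m − ρ_c) r.
r = h · ρ_c / (ρ_m − ρ_c) = 4047 m × 2.79 / (3.22 − 2.79) = 26300 m.

26300 m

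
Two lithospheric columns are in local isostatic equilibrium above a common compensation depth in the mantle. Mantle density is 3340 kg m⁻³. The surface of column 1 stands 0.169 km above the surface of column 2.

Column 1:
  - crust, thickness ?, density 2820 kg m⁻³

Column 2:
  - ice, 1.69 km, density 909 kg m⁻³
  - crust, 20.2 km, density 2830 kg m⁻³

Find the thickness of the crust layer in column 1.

28.8 km

Take the compensation level at the base of the deeper column (depth z_c below the surface of column 1) and equate Σ ρ_i t_i down to z_c; mantle fills any gap and the z_c terms cancel.
Column 1: x×2820 + (z_c − 0 − x)×3340
Column 2: 0.169×0 + 1.69×909 + 20.2×2830 + (z_c − 0.169 − 21.89)×3340
The z_c×3340 term appears on both sides and cancels. Collect the known terms of each column as K = Σ(ρt)_known − 3340 × (depth of known layers): K_1 = 0 − 3340×0 = 0; K_2 = 58702.21 − 3340×(0.169 + 21.89) = −14974.85.
Balance: K_1 − x×(3340 − 2820) = K_2, so x = (K_1 − K_2)/(3340 − 2820) = 14974.9/520 = 28.8 km.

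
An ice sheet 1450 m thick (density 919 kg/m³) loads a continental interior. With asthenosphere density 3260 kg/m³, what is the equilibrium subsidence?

409 m

Equating mass per unit area of the two columns: the ice load ρ_ice t is balanced by mantle displaced below, ρ_m s.
s = t ρ_ice / ρ_m = 1450 m × 919/3260 = 409 m.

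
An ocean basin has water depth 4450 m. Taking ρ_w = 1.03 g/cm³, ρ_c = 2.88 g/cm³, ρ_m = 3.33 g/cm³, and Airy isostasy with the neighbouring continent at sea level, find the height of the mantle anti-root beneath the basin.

18300 m

By Archimedes' principle applied to the lithosphere: replacing crust with seawater at the top is compensated by replacing crust with mantle at the base: d (ρ_c − ρ_w) = a (ρ_m − ρ_c).
a = d (ρ_c − ρ_w)/(ρ_m − ρ_c) = 4450 m × 1.85/0.45 = 18300 m.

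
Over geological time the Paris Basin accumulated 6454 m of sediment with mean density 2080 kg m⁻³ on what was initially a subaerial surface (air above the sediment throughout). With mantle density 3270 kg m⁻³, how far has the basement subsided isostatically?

Subaerial load: s = t ρ_sed / ρ_m = 6454 m × 2080/3270 = 4110 m.

4110 m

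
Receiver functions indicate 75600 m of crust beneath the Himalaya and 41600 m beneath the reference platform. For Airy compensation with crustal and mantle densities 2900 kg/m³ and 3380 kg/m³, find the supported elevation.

Excess crust Δ = 75600 m − 41600 m = 34000 m, split between elevation h and root r with h + r = Δ.
Airy balance ρ_c h = (ρ_m − ρ_c) r gives r = h ρ_c/(ρ_m − ρ_c), so h (1 + ρ_c/(ρ_m − ρ_c)) = Δ, i.e. h = Δ (ρ_m − ρ_c)/ρ_m.
h = 34000 m × 480/3380 = 4830 m.

4830 m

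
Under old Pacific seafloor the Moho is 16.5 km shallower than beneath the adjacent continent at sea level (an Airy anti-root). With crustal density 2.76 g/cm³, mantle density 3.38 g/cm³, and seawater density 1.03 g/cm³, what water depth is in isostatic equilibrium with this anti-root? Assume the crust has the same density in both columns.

5.91 km

Replacing a thickness d of crust by seawater at the top must be balanced by replacing crust with mantle at the base: d (ρ_c − ρ_w) = a (ρ_m − ρ_c).
d = a (ρ_m − ρ_c)/(ρ_c − ρ_w) = 16.5 km × 0.62/1.73 = 5.91 km.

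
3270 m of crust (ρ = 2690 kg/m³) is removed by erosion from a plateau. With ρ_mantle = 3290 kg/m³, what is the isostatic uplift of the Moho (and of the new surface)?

2670 m

Unloading: uplift u = e ρ_c/ρ_m = 3270 m × 2690/3290 = 2670 m.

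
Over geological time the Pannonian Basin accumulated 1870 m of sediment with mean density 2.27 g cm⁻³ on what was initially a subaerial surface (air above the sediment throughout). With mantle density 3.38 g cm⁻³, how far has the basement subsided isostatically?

1260 m

Subaerial load: s = t ρ_sed / ρ_m = 1870 m × 2.27/3.38 = 1260 m.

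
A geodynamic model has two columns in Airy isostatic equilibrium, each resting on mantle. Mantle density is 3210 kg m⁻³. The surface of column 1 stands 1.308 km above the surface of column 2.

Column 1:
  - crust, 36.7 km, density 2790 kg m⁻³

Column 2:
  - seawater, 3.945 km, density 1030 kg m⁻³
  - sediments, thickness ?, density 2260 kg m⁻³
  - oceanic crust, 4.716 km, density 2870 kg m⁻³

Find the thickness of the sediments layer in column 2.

Take the compensation level at the base of the deeper column (depth z_c below the surface of column 1) and equate Σ ρ_i t_i down to z_c; mantle fills any gap and the z_c terms cancel.
Column 1: 36.7×2790 + (z_c − 36.7)×3210
Column 2: 1.308×0 + 3.945×1030 + x×2260 + 4.716×2870 + (z_c − 1.308 − 8.661 − x)×3210
The z_c×3210 term appears on both sides and cancels. Collect the known terms of each column as K = Σ(ρt)_known − 3210 × (depth of known layers): K_1 = 102393 − 3210×36.7 = −15414; K_2 = 17598.27 − 3210×(1.308 + 8.661) = −14402.22.
Balance: K_1 = K_2 − x×(3210 − 2260), so x = (K_2 − K_1)/(3210 − 2260) = 1011.78/950 = 1.07 km.

1.07 km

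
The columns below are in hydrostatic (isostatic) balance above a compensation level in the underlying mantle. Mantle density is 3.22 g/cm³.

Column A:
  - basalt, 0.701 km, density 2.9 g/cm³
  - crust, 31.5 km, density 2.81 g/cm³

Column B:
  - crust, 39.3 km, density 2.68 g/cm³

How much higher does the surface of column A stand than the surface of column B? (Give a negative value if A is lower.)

−2.51 km

For any compensation level in the mantle, the mantle terms cancel and isostasy reduces to e = (Σt_A − Σt_B) − (Σ(ρt)_A − Σ(ρt)_B) / ρ_m.
Σt_A = 32.201 km; Σt_B = 39.3 km; Σ(ρt)_A = 90.5479; Σ(ρt)_B = 105.324 (in km·g/cm³).
e = (32.201 − 39.3) − (90.5479 − 105.324) / 3.22 = −2.51 km.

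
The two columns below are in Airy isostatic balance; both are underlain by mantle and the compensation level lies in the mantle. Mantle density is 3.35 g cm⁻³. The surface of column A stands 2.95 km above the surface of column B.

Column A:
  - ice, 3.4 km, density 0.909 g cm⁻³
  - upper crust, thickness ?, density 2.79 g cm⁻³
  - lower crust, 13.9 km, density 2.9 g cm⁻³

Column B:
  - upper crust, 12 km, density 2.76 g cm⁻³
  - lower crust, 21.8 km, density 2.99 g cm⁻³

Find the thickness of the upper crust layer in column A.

18.3 km

Take the compensation level at the base of the deeper column (depth z_c below the surface of column A) and equate Σ ρ_i t_i down to z_c; mantle fills any gap and the z_c terms cancel.
Column A: 3.4×0.909 + x×2.79 + 13.9×2.9 + (z_c − 17.3 − x)×3.35
Column B: 2.95×0 + 12×2.76 + 21.8×2.99 + (z_c − 2.95 − 33.8)×3.35
The z_c×3.35 term appears on both sides and cancels. Collect the known terms of each column as K = Σ(ρt)_known − 3.35 × (depth of known layers): K_A = 43.4006 − 3.35×17.3 = −14.5544; K_B = 98.302 − 3.35×(2.95 + 33.8) = −24.8105.
Balance: K_A − x×(3.35 − 2.79) = K_B, so x = (K_A − K_B)/(3.35 − 2.79) = 10.2561/0.56 = 18.3 km.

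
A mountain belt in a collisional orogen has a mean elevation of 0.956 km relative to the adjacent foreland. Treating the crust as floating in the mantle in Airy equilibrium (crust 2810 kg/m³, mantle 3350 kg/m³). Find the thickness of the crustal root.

4.97 km

By Archimedes' principle applied to the lithosphere: the weight of the topography is balanced by the buoyancy of the root, ρ_c h = (ρ_m − ρ_c) r.
r = h · ρ_c / (ρ_m − ρ_c) = 0.956 km × 2810 / (3350 − 2810) = 4.97 km.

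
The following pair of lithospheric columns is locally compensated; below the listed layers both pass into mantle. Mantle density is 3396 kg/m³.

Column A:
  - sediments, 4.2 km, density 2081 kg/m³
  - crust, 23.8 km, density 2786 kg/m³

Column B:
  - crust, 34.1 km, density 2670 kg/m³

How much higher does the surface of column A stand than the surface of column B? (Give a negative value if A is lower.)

−1.39 km

For any compensation level in the mantle, the mantle terms cancel and isostasy reduces to e = (Σt_A − Σt_B) − (Σ(ρt)_A − Σ(ρt)_B) / ρ_m.
Σt_A = 28 km; Σt_B = 34.1 km; Σ(ρt)_A = 75047; Σ(ρt)_B = 91047 (in km·kg/m³).
e = (28 − 34.1) − (75047 − 91047) / 3396 = −1.39 km.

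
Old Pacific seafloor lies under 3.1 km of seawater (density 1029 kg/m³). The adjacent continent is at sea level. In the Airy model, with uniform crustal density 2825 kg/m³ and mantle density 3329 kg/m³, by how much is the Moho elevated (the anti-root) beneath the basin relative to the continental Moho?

In Airy isostatic equilibrium: replacing crust with seawater at the top is compensated by replacing crust with mantle at the base: d (ρ_c − ρ_w) = a (ρ_m − ρ_c).
a = d (ρ_c − ρ_w)/(ρ_m − ρ_c) = 3.1 km × 1796/504 = 11 km.

11 km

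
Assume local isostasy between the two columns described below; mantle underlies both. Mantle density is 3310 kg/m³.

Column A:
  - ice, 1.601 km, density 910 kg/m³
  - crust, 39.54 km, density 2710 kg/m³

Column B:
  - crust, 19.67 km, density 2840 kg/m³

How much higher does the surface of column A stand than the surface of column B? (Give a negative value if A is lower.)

5.54 km

For any compensation level in the mantle, the mantle terms cancel and isostasy reduces to e = (Σt_A − Σt_B) − (Σ(ρt)_A − Σ(ρt)_B) / ρ_m.
Σt_A = 41.141 km; Σt_B = 19.67 km; Σ(ρt)_A = 108610.31; Σ(ρt)_B = 55862.8 (in km·kg/m³).
e = (41.141 − 19.67) − (108610.31 − 55862.8) / 3310 = 5.54 km.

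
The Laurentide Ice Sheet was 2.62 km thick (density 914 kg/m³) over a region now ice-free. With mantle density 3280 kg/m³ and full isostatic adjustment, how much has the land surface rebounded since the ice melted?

Removing the load lets mantle flow back in; uplift u satisfies ρ_ice t = ρ_m u.
u = t ρ_ice/ρ_m = 2.62 km × 914/3280 = 0.73 km.

0.73 km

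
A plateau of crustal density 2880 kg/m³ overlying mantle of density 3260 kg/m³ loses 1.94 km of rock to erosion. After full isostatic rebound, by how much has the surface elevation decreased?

Rebound u = e ρ_c/ρ_m = 1.94 km × 2880/3260 = 1.714 km.
Net surface drop = e − u = 1.94 km − 1.714 km = e (ρ_m − ρ_c)/ρ_m = 0.226 km.

0.226 km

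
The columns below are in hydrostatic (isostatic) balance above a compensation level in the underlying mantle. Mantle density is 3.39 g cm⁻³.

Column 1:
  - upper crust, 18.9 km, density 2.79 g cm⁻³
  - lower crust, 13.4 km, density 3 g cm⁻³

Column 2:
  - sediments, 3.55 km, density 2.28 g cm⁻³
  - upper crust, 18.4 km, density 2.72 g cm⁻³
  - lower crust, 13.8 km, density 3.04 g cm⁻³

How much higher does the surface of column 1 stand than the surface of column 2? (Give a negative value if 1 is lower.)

−1.34 km

For any compensation level in the mantle, the mantle terms cancel and isostasy reduces to e = (Σt_1 − Σt_2) − (Σ(ρt)_1 − Σ(ρt)_2) / ρ_m.
Σt_1 = 32.3 km; Σt_2 = 35.75 km; Σ(ρt)_1 = 92.931; Σ(ρt)_2 = 100.094 (in km·g cm⁻³).
e = (32.3 − 35.75) − (92.931 − 100.094) / 3.39 = −1.34 km.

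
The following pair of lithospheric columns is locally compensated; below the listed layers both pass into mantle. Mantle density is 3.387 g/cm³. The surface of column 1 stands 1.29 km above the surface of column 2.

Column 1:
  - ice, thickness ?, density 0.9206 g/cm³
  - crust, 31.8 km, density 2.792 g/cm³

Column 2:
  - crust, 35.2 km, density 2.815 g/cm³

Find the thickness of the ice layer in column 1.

2.26 km

Take the compensation level at the base of the deeper column (depth z_c below the surface of column 1) and equate Σ ρ_i t_i down to z_c; mantle fills any gap and the z_c terms cancel.
Column 1: x×0.9206 + 31.8×2.792 + (z_c − 31.8 − x)×3.387
Column 2: 1.29×0 + 35.2×2.815 + (z_c − 1.29 − 35.2)×3.387
The z_c×3.387 term appears on both sides and cancels. Collect the known terms of each column as K = Σ(ρt)_known − 3.387 × (depth of known layers): K_1 = 88.7856 − 3.387×31.8 = −18.921; K_2 = 99.088 − 3.387×(1.29 + 35.2) = −24.50363.
Balance: K_1 − x×(3.387 − 0.9206) = K_2, so x = (K_1 − K_2)/(3.387 − 0.9206) = 5.58263/2.4664 = 2.26 km.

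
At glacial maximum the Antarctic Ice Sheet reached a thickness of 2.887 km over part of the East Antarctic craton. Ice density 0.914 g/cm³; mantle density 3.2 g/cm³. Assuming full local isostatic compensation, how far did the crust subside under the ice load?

0.825 km

Isostatic balance requires: the ice load ρ_ice t is balanced by mantle displaced below, ρ_m s.
s = t ρ_ice / ρ_m = 2.887 km × 0.914/3.2 = 0.825 km.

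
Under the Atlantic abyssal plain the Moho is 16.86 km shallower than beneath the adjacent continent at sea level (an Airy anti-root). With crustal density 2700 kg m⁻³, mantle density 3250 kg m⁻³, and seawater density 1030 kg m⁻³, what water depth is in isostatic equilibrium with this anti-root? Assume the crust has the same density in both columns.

Replacing a thickness d of crust by seawater at the top must be balanced by replacing crust with mantle at the base: d (ρ_c − ρ_w) = a (ρ_m − ρ_c).
d = a (ρ_m − ρ_c)/(ρ_c − ρ_w) = 16.86 km × 550/1670 = 5.55 km.

5.55 km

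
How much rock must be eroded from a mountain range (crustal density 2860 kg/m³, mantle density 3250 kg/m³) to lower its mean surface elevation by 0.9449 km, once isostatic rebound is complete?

7.87 km

Net drop Δ = e − u = e − e ρ_c/ρ_m = e (ρ_m − ρ_c)/ρ_m.
e = Δ ρ_m/(ρ_m − ρ_c) = 0.9449 km × 3250/390 = 7.87 km.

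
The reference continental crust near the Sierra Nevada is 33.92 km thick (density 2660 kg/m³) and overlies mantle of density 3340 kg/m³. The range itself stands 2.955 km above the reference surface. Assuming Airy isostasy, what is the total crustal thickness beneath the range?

48.4 km

Root depth r = h ρ_c / (ρ_m − ρ_c) = 2.955 km × 2660 / 680 = 11.56 km.
Total thickness = T + h + r = 33.92 km + 2.955 km + 11.56 km = 48.4 km.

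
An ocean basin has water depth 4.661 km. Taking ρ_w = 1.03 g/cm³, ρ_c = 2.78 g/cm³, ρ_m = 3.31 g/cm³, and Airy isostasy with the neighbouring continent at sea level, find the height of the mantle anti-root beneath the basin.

In Airy isostatic equilibrium: replacing crust with seawater at the top is compensated by replacing crust with mantle at the base: d (ρ_c − ρ_w) = a (ρ_m − ρ_c).
a = d (ρ_c − ρ_w)/(ρ_m − ρ_c) = 4.661 km × 1.75/0.53 = 15.4 km.

15.4 km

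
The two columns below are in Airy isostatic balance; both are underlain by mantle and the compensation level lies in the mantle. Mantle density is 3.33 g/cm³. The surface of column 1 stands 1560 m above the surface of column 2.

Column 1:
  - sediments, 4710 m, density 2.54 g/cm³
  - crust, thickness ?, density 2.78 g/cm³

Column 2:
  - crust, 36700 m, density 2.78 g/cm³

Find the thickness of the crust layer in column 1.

39400 m

Take the compensation level at the base of the deeper column (depth z_c below the surface of column 1) and equate Σ ρ_i t_i down to z_c; mantle fills any gap and the z_c terms cancel.
Column 1: 4710×2.54 + x×2.78 + (z_c − 4710 − x)×3.33
Column 2: 1560×0 + 36700×2.78 + (z_c − 1560 − 36700)×3.33
The z_c×3.33 term appears on both sides and cancels. Collect the known terms of each column as K = Σ(ρt)_known − 3.33 × (depth of known layers): K_1 = 11963.4 − 3.33×4710 = −3720.9; K_2 = 102026 − 3.33×(1560 + 36700) = −25379.8.
Balance: K_1 − x×(3.33 − 2.78) = K_2, so x = (K_1 − K_2)/(3.33 − 2.78) = 21658.9/0.55 = 39400 m.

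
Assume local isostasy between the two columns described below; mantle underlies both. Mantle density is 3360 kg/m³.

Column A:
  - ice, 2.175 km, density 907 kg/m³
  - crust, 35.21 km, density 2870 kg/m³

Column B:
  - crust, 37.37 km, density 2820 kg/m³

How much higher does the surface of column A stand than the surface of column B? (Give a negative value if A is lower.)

For any compensation level in the mantle, the mantle terms cancel and isostasy reduces to e = (Σt_A − Σt_B) − (Σ(ρt)_A − Σ(ρt)_B) / ρ_m.
Σt_A = 37.385 km; Σt_B = 37.37 km; Σ(ρt)_A = 103025.425; Σ(ρt)_B = 105383.4 (in km·kg/m³).
e = (37.385 − 37.37) − (103025.425 − 105383.4) / 3360 = 0.717 km.

0.717 km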